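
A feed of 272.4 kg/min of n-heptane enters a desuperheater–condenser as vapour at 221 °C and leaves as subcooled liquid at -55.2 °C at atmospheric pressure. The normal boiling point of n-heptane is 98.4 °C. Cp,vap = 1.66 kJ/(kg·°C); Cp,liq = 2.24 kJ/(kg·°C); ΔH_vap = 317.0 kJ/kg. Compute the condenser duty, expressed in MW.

Q_c = 3.93 MW

vapour 221→98.4 °C: -203.52 kJ/kg
condensation at 98.4 °C: -317 kJ/kg
liquid 98.4→-55.2 °C: -344.06 kJ/kg
Δh = -203.52 + -317 + -344.06 = -864.58 kJ/kg
Q = ṁ·Δh = 272.4 kg/min × -864.58 kJ/kg = -235510 kJ/min
|Q| = 3925.2 kW = 3.9252 MW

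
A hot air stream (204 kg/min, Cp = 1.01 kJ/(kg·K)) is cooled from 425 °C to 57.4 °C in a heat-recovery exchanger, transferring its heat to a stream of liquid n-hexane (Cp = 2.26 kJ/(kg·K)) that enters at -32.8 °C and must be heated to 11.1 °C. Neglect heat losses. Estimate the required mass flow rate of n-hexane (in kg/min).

ṁ_c = 763 kg/min

Heat released by hot stream: Q = 204 × 1.01 × (425 − 57.4) = 75740 kJ/min
Energy balance on cold side (adiabatic exchanger): Q = ṁ_c·Cp_c·(T_c,out − T_c,in)
ṁ_c = 75740 / [2.26 × (11.1 − -32.8)] = 763.4 kg/min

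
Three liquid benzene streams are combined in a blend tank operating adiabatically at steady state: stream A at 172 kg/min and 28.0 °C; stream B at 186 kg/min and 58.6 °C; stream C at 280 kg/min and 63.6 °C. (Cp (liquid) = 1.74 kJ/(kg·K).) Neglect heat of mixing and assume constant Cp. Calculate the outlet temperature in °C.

T_out = 52.5 °C

No heat crosses the boundary, so H_out = H_in.
Σ ṁᵢCp,ᵢTᵢ = 172×1.74×28.0 + 186×1.74×58.6 + 280×1.74×63.6 = 58331
Σ ṁᵢCp,ᵢ = 172×1.74 + 186×1.74 + 280×1.74 = 1110.1
T_out = 58331 / 1110.1 = 52.545 °C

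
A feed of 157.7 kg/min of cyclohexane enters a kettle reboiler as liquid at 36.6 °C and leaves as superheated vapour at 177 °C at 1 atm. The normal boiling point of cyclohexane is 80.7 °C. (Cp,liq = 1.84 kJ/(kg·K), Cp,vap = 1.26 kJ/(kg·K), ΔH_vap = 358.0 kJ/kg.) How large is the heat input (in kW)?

Q = 1470 kW

liquid 36.6→80.7 °C: 81.144 kJ/kg
vaporisation at 80.7 °C: 358 kJ/kg
vapour 80.7→177 °C: 121.34 kJ/kg
Δh = 81.144 + 358 + 121.34 = 560.48 kJ/kg
Q = ṁ·Δh = 157.7 kg/min × 560.48 kJ/kg = 88388 kJ/min
|Q| = 1473.1 kW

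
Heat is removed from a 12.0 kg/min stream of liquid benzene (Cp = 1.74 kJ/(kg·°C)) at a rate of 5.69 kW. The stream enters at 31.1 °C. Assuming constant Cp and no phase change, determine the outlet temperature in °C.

T_out = 14.7 °C

Q = 5.69 kW = 341.4 kJ/min
ΔT = Q/(ṁ·Cp) = 341.4/(12.0×1.74) = 16.351 K
T_out = 31.1 − 16.351 = 14.749 °C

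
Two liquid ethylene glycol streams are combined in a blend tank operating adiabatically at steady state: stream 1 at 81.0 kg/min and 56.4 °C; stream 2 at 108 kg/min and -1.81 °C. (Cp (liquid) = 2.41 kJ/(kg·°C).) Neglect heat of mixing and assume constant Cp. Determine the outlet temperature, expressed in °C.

T_out = 23.1 °C

Energy balance with Q = 0: Σ ṁᵢCp,ᵢ(T_out − Tᵢ) = 0
T_out = Σ ṁᵢCp,ᵢTᵢ / Σ ṁᵢCp,ᵢ
      = 10539 / 455.49 = 23.137 °C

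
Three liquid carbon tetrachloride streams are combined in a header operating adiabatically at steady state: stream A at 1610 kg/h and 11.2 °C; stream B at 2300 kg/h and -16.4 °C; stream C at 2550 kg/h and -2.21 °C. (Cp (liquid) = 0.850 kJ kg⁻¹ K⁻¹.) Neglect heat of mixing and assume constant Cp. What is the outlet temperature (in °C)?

T_out = -3.92 °C

Adiabatic, steady state ⇒ Σ ṁᵢCp,ᵢ(T_out − Tᵢ) = 0
Σ ṁᵢCp,ᵢTᵢ = 1610×0.850×11.2 + 2300×0.850×-16.4 + 2550×0.850×-2.21 = -21525
Σ ṁᵢCp,ᵢ = 1610×0.850 + 2300×0.850 + 2550×0.850 = 5491
T_out = -21525 / 5491 = -3.92 °C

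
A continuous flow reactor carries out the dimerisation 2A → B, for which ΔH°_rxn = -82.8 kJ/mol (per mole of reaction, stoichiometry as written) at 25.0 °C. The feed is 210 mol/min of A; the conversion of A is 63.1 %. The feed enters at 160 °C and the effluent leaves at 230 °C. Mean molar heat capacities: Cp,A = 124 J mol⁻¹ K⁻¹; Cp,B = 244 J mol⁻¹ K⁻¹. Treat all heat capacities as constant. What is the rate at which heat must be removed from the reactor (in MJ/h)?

Q_out = 223 MJ/h

Extent of reaction ξ = 0.631 × 210 / 2 = 66.255 mol/min
Reaction term: ξ·ΔH°_rxn = 66.255 × -82.8 = -5485.9 kJ/min
Sensible, feed 160→25 °C: -3515.4 kJ/min
Outlet flows (mol/min): A 77.49, B 66.255
Sensible, products 25→230 °C: 5283.9 kJ/min
Q = ΔH = -3717.4 kJ/min = -61.957 kW
Heat removed = 223.05 MJ/h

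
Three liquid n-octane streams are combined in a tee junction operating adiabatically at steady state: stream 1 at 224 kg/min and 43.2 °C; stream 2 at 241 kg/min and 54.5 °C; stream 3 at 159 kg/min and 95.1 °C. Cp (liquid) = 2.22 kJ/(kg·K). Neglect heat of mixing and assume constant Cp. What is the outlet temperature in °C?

T_out = 60.8 °C

Adiabatic, steady state ⇒ Σ ṁᵢCp,ᵢ(T_out − Tᵢ) = 0
T_out = Σ ṁᵢCp,ᵢTᵢ / Σ ṁᵢCp,ᵢ
      = 84209 / 1385.3 = 60.789 °C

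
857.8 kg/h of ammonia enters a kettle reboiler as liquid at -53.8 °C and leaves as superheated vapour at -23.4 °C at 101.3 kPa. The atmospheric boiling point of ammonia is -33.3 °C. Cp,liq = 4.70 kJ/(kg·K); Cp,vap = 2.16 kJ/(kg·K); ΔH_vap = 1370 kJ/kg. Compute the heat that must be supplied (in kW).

liquid -53.8→-33.3 °C: 96.35 kJ/kg
vaporisation at -33.3 °C: 1370 kJ/kg
vapour -33.3→-23.4 °C: 21.384 kJ/kg
Δh = 96.35 + 1370 + 21.384 = 1487.7 kJ/kg
Q = ṁ·Δh = 857.8 kg/h × 1487.7 kJ/kg = 1.2762e+06 kJ/h
|Q| = 354.49 kW

Q = 354 kW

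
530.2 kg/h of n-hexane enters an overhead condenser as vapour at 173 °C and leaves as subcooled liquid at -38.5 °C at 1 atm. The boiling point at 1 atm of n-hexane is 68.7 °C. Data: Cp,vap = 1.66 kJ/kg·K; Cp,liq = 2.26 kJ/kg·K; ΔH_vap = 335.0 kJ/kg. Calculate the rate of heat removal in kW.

Q_c = 111 kW

vapour 173→68.7 °C: -173.14 kJ/kg
condensation at 68.7 °C: -335 kJ/kg
liquid 68.7→-38.5 °C: -242.27 kJ/kg
Δh = -173.14 + -335 + -242.27 = -750.41 kJ/kg
Q = ṁ·Δh = 530.2 kg/h × -750.41 kJ/kg = -397870 kJ/h
|Q| = 110.52 kW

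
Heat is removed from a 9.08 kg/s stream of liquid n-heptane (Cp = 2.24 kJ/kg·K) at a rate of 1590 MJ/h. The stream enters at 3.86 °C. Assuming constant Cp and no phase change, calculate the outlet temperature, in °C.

Q = 1590 MJ/h = 441.67 kJ/s
ΔT = Q/(ṁ·Cp) = 441.67/(9.08×2.24) = 21.715 K
T_out = 3.86 − 21.715 = -17.855 °C

T_out = -17.9 °C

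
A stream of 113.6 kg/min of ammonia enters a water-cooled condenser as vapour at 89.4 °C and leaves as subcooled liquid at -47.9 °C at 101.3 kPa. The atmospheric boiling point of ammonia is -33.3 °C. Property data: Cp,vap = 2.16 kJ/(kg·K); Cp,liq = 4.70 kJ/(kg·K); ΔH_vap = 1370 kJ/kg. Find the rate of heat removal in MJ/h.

vapour 89.4→-33.3 °C: -265.03 kJ/kg
condensation at -33.3 °C: -1370 kJ/kg
liquid -33.3→-47.9 °C: -68.62 kJ/kg
Δh = -265.03 + -1370 + -68.62 = -1703.7 kJ/kg
Q = ṁ·Δh = 113.6 kg/min × -1703.7 kJ/kg = -193530 kJ/min
|Q| = 3225.6 kW = 11612 MJ/h

Q_c = 11600 MJ/h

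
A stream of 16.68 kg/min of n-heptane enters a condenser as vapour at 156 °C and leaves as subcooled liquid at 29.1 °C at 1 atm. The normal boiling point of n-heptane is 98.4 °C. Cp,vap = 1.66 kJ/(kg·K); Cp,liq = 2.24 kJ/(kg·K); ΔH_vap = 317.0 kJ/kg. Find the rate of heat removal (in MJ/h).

vapour 156→98.4 °C: -95.616 kJ/kg
condensation at 98.4 °C: -317 kJ/kg
liquid 98.4→29.1 °C: -155.23 kJ/kg
Δh = -95.616 + -317 + -155.23 = -567.85 kJ/kg
Q = ṁ·Δh = 16.68 kg/min × -567.85 kJ/kg = -9471.7 kJ/min
|Q| = 157.86 kW = 568.3 MJ/h

Q_c = 568 MJ/h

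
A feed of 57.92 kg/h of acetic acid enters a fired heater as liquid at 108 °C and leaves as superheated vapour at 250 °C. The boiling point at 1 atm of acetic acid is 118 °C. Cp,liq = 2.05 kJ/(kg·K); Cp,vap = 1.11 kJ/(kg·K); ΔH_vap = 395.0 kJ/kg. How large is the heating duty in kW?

Q = 9.04 kW

liquid 108→118 °C: 20.5 kJ/kg
vaporisation at 118 °C: 395 kJ/kg
vapour 118→250 °C: 146.52 kJ/kg
Δh = 20.5 + 395 + 146.52 = 562.02 kJ/kg
Q = ṁ·Δh = 57.92 kg/h × 562.02 kJ/kg = 32552 kJ/h
|Q| = 9.0423 kW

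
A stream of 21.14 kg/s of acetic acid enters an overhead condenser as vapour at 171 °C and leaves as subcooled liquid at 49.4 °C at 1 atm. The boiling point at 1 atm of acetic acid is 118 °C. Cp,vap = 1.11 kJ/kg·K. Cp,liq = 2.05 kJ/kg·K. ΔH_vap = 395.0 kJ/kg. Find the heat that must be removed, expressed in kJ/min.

Q_c = 754000 kJ/min

vapour 171→118 °C: -58.83 kJ/kg
condensation at 118 °C: -395 kJ/kg
liquid 118→49.4 °C: -140.63 kJ/kg
Δh = -58.83 + -395 + -140.63 = -594.46 kJ/kg
Q = ṁ·Δh = 21.14 kg/s × -594.46 kJ/kg = -12567 kJ/s
|Q| = 12567 kW = 754010 kJ/min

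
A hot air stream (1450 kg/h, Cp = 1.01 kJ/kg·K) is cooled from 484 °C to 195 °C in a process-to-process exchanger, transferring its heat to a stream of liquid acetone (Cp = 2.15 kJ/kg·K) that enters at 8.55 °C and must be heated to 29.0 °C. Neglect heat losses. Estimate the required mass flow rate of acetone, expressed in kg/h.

ṁ_c = 9630 kg/h

Heat released by hot stream: Q = 1450 × 1.01 × (484 − 195) = 423240 kJ/h
Energy balance on cold side (adiabatic exchanger): Q = ṁ_c·Cp_c·(T_c,out − T_c,in)
ṁ_c = 423240 / [2.15 × (29.0 − 8.55)] = 9626.2 kg/h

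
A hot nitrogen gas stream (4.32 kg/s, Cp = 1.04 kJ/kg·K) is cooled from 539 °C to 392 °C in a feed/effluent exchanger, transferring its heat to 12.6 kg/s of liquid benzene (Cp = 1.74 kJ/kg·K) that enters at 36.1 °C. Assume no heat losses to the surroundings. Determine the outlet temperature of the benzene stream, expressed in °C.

Heat released by hot stream: Q = 4.32 × 1.04 × (539 − 392) = 660.44 kJ/s
Energy balance on cold side (adiabatic exchanger): Q = ṁ_c·Cp_c·(T_c,out − T_c,in)
T_c,out = 36.1 + 660.44/(12.6 × 1.74) = 66.224 °C

T_c,out = 66.2 °C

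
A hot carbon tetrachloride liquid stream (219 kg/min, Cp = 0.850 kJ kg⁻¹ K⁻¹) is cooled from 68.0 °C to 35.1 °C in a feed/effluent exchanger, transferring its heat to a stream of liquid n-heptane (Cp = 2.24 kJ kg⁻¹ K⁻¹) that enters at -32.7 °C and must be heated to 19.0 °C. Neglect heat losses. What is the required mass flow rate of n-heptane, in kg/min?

Heat released by hot stream: Q = 219 × 0.850 × (68.0 − 35.1) = 6124.3 kJ/min
Energy balance on cold side (adiabatic exchanger): Q = ṁ_c·Cp_c·(T_c,out − T_c,in)
ṁ_c = 6124.3 / [2.24 × (19.0 − -32.7)] = 52.884 kg/min

ṁ_c = 52.9 kg/min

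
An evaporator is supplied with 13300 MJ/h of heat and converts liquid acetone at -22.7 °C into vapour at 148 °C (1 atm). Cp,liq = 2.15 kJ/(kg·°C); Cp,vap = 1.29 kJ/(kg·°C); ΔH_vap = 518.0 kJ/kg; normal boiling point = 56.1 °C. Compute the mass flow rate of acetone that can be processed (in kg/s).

ṁ = 4.58 kg/s

Δh = 2.15×(56.1−-22.7) + 518.0 + 1.29×(148−56.1) = 805.97 kJ/kg
Q = 13300 MJ/h = 3694.4 kJ/s = 3694.4 kJ/s
ṁ = Q/Δh = 3694.4 / 805.97 = 4.5838 kg/s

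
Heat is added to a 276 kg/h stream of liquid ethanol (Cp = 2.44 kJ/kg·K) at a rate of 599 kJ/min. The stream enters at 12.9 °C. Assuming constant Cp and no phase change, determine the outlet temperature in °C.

T_out = 66.3 °C

Q = 599 kJ/min = 35940 kJ/h
ΔT = Q/(ṁ·Cp) = 35940/(276×2.44) = 53.368 K
T_out = 12.9 + 53.368 = 66.268 °C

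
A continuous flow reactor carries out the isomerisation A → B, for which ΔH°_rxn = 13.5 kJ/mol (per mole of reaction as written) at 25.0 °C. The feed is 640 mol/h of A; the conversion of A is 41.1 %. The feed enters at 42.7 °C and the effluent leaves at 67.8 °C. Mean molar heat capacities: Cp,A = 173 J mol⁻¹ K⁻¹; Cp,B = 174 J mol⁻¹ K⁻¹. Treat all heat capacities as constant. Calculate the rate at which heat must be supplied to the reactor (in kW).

Extent of reaction ξ = 0.411 × 640 = 263.04 mol/h
Reaction term: ξ·ΔH°_rxn = 263.04 × 13.5 = 3551 kJ/h
Sensible, feed 42.7→25 °C: -1959.7 kJ/h
Outlet flows (mol/h): A 376.96, B 263.04
Sensible, products 25→67.8 °C: 4750.1 kJ/h
Q = ΔH = 6341.4 kJ/h = 1.7615 kW
Heat supplied = 1.7615 kW

Q_in = 1.76 kW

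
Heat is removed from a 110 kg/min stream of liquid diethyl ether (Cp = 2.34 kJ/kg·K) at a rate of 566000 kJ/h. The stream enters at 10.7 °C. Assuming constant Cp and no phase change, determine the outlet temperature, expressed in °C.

Q = 566000 kJ/h = 9433.3 kJ/min
ΔT = Q/(ṁ·Cp) = 9433.3/(110×2.34) = 36.649 K
T_out = 10.7 − 36.649 = -25.949 °C

T_out = -25.9 °C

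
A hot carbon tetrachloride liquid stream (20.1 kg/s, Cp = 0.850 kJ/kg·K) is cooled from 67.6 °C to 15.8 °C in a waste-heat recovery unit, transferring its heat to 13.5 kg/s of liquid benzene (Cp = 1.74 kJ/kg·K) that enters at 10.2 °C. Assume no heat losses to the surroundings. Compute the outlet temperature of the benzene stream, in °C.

Heat released by hot stream: Q = 20.1 × 0.850 × (67.6 − 15.8) = 885 kJ/s
Energy balance on cold side (adiabatic exchanger): Q = ṁ_c·Cp_c·(T_c,out − T_c,in)
T_c,out = 10.2 + 885/(13.5 × 1.74) = 47.876 °C

T_c,out = 47.9 °C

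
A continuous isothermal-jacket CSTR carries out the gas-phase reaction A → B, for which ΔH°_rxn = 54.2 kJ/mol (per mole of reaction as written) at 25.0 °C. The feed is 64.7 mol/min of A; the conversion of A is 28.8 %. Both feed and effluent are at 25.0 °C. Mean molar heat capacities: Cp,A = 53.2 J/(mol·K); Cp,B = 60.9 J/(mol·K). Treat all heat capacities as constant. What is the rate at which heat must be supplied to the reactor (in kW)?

Extent of reaction ξ = 0.288 × 64.7 = 18.634 mol/min
Reaction term: ξ·ΔH°_rxn = 18.634 × 54.2 = 1009.9 kJ/min
Q = ΔH = 1009.9 kJ/min = 16.832 kW
Heat supplied = 16.832 kW

Q_in = 16.8 kW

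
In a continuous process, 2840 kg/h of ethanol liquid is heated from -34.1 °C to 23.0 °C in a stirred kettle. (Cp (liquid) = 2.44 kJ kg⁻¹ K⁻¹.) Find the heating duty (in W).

Q = ṁ·Cp·ΔT = 2840 × 2.44 × (23.0 − -34.1) = 395680 kJ/h
Converting: 395680 / 3600 s = 109.91 kW
Heating duty = 109910 W

Q = 110000 W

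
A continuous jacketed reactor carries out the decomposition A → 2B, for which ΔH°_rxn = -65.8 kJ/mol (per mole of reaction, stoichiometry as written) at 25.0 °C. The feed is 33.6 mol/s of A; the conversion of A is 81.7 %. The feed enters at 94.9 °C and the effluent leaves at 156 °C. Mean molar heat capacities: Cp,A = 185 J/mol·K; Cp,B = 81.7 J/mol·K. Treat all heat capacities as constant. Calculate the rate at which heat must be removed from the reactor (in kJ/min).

Q_out = 90300 kJ/min

Extent of reaction ξ = 0.817 × 33.6 = 27.451 mol/s
Reaction term: ξ·ΔH°_rxn = 27.451 × -65.8 = -1806.3 kJ/s
Sensible, feed 94.9→25 °C: -434.5 kJ/s
Outlet flows (mol/s): A 6.1488, B 54.902
Sensible, products 25→156 °C: 736.62 kJ/s
Q = ΔH = -1504.2 kJ/s = -1504.2 kW
Heat removed = 90250 kJ/min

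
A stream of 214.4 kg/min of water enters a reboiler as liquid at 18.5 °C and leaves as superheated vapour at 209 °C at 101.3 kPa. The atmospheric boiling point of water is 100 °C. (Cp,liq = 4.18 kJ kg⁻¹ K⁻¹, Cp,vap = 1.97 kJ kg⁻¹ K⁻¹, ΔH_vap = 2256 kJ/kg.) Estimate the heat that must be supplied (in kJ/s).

liquid 18.5→100 °C: 340.67 kJ/kg
vaporisation at 100 °C: 2256 kJ/kg
vapour 100→209 °C: 214.73 kJ/kg
Δh = 340.67 + 2256 + 214.73 = 2811.4 kJ/kg
Q = ṁ·Δh = 214.4 kg/min × 2811.4 kJ/kg = 602760 kJ/min
|Q| = 10046 kW

Q = 10000 kJ/s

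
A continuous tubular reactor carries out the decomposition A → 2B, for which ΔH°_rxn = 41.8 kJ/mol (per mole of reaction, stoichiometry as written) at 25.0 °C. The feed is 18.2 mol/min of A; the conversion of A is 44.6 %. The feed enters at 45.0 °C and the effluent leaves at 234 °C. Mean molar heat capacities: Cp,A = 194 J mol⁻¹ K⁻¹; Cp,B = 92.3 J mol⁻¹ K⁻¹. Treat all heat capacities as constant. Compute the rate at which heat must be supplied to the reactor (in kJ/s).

Extent of reaction ξ = 0.446 × 18.2 = 8.1172 mol/min
Reaction term: ξ·ΔH°_rxn = 8.1172 × 41.8 = 339.3 kJ/min
Sensible, feed 45.0→25 °C: -70.616 kJ/min
Outlet flows (mol/min): A 10.083, B 16.234
Sensible, products 25→234 °C: 721.99 kJ/min
Q = ΔH = 990.67 kJ/min = 16.511 kW
Heat supplied = 16.511 kJ/s

Q_in = 16.5 kJ/s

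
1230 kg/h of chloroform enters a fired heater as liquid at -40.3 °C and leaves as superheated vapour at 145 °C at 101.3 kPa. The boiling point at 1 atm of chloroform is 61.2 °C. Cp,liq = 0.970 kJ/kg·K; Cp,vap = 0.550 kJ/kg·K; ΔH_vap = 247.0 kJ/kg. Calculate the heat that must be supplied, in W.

Q = 134000 W

liquid -40.3→61.2 °C: 98.455 kJ/kg
vaporisation at 61.2 °C: 247 kJ/kg
vapour 61.2→145 °C: 46.09 kJ/kg
Δh = 98.455 + 247 + 46.09 = 391.55 kJ/kg
Q = ṁ·Δh = 1230 kg/h × 391.55 kJ/kg = 481600 kJ/h
|Q| = 133.78 kW = 133780 W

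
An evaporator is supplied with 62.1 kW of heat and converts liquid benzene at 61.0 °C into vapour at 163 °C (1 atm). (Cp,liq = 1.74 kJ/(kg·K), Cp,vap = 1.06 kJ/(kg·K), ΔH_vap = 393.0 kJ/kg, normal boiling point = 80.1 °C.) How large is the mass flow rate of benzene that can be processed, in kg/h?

Δh = 1.74×(80.1−61.0) + 393.0 + 1.06×(163−80.1) = 514.11 kJ/kg
Q = 62.1 kW = 62.1 kJ/s = 223560 kJ/h
ṁ = Q/Δh = 223560 / 514.11 = 434.85 kg/h

ṁ = 435 kg/h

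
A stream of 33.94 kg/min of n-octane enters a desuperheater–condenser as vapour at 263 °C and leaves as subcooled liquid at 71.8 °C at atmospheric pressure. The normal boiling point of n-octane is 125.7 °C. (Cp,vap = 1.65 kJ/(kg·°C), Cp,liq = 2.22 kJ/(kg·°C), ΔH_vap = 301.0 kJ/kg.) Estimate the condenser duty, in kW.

vapour 263→125.7 °C: -226.55 kJ/kg
condensation at 125.7 °C: -301 kJ/kg
liquid 125.7→71.8 °C: -119.66 kJ/kg
Δh = -226.55 + -301 + -119.66 = -647.2 kJ/kg
Q = ṁ·Δh = 33.94 kg/min × -647.2 kJ/kg = -21966 kJ/min
|Q| = 366.1 kW

Q_c = 366 kW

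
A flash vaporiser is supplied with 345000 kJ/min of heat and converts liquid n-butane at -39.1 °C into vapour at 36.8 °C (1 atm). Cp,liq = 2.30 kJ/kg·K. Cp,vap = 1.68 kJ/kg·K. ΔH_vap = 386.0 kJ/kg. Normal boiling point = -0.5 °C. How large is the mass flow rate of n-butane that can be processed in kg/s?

Δh = 2.30×(-0.5−-39.1) + 386.0 + 1.68×(36.8−-0.5) = 537.44 kJ/kg
Q = 345000 kJ/min = 5750 kJ/s = 5750 kJ/s
ṁ = Q/Δh = 5750 / 537.44 = 10.699 kg/s

ṁ = 10.7 kg/s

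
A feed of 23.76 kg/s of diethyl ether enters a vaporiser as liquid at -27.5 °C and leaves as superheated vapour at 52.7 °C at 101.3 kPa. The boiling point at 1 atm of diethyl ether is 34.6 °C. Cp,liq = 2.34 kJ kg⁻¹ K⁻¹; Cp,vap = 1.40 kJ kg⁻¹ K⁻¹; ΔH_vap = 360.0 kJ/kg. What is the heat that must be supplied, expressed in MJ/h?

liquid -27.5→34.6 °C: 145.31 kJ/kg
vaporisation at 34.6 °C: 360 kJ/kg
vapour 34.6→52.7 °C: 25.34 kJ/kg
Δh = 145.31 + 360 + 25.34 = 530.65 kJ/kg
Q = ṁ·Δh = 23.76 kg/s × 530.65 kJ/kg = 12608 kJ/s
|Q| = 12608 kW = 45390 MJ/h

Q = 45400 MJ/h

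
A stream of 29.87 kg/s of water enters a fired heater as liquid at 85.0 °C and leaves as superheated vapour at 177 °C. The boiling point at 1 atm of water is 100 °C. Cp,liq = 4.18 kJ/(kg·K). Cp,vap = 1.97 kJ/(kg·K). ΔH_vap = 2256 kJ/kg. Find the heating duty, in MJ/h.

Q = 266000 MJ/h

liquid 85.0→100 °C: 62.7 kJ/kg
vaporisation at 100 °C: 2256 kJ/kg
vapour 100→177 °C: 151.69 kJ/kg
Δh = 62.7 + 2256 + 151.69 = 2470.4 kJ/kg
Q = ṁ·Δh = 29.87 kg/s × 2470.4 kJ/kg = 73791 kJ/s
|Q| = 73791 kW = 265650 MJ/h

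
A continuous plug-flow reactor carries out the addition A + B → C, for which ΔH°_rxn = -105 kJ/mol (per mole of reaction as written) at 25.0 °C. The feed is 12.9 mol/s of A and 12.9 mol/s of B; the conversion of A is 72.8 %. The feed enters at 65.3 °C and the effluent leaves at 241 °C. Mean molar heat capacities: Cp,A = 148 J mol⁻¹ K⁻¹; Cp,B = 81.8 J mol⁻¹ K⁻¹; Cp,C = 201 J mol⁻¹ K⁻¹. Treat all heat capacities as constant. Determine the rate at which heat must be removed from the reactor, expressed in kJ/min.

Extent of reaction ξ = 0.728 × 12.9 = 9.3912 mol/s
Reaction term: ξ·ΔH°_rxn = 9.3912 × -105 = -986.08 kJ/s
Sensible, feed 65.3→25 °C: -119.47 kJ/s
Outlet flows (mol/s): A 3.5088, B 3.5088, C 9.3912
Sensible, products 25→241 °C: 581.89 kJ/s
Q = ΔH = -523.65 kJ/s = -523.65 kW
Heat removed = 31419 kJ/min

Q_out = 31400 kJ/min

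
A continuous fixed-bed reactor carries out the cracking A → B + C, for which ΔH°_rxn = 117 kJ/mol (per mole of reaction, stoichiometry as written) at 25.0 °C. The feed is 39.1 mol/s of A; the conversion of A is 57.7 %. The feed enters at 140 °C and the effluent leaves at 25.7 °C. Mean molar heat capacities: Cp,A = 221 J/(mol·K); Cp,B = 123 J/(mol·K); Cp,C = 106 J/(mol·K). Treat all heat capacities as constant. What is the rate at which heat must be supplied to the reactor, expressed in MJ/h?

Extent of reaction ξ = 0.577 × 39.1 = 22.561 mol/s
Reaction term: ξ·ΔH°_rxn = 22.561 × 117 = 2639.6 kJ/s
Sensible, feed 140→25 °C: -993.73 kJ/s
Outlet flows (mol/s): A 16.539, B 22.561, C 22.561
Sensible, products 25→25.7 °C: 6.1751 kJ/s
Q = ΔH = 1652.1 kJ/s = 1652.1 kW
Heat supplied = 5947.4 MJ/h

Q_in = 5950 MJ/h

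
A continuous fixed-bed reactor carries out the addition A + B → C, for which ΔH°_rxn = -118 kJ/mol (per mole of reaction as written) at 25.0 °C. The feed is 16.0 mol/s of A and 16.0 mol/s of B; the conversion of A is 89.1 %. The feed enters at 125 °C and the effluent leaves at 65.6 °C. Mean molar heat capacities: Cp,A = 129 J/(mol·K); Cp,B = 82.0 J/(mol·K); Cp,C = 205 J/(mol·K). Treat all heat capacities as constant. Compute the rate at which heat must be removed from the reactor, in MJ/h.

Extent of reaction ξ = 0.891 × 16.0 = 14.256 mol/s
Reaction term: ξ·ΔH°_rxn = 14.256 × -118 = -1682.2 kJ/s
Sensible, feed 125→25 °C: -337.6 kJ/s
Outlet flows (mol/s): A 1.744, B 1.744, C 14.256
Sensible, products 25→65.6 °C: 133.59 kJ/s
Q = ΔH = -1886.2 kJ/s = -1886.2 kW
Heat removed = 6790.4 MJ/h

Q_out = 6790 MJ/h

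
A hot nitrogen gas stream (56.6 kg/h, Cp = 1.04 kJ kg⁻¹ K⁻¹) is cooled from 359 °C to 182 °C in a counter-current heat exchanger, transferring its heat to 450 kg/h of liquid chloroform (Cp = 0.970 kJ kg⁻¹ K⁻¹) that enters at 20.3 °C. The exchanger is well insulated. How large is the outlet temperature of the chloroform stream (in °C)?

Heat released by hot stream: Q = 56.6 × 1.04 × (359 − 182) = 10419 kJ/h
Energy balance on cold side (adiabatic exchanger): Q = ṁ_c·Cp_c·(T_c,out − T_c,in)
T_c,out = 20.3 + 10419/(450 × 0.970) = 44.169 °C

T_c,out = 44.2 °C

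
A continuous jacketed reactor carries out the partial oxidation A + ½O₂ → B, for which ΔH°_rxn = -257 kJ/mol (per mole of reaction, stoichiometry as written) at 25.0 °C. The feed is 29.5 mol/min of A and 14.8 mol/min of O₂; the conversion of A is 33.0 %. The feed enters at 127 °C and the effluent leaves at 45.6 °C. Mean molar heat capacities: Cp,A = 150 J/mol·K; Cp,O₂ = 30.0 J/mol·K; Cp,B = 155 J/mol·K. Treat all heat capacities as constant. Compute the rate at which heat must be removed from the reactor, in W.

Extent of reaction ξ = 0.330 × 29.5 = 9.735 mol/min
Reaction term: ξ·ΔH°_rxn = 9.735 × -257 = -2501.9 kJ/min
Sensible, feed 127→25 °C: -496.64 kJ/min
Outlet flows (mol/min): A 19.765, O₂ 9.9325, B 9.735
Sensible, products 25→45.6 °C: 98.296 kJ/min
Q = ΔH = -2900.2 kJ/min = -48.337 kW
Heat removed = 48337 W

Q_out = 48300 W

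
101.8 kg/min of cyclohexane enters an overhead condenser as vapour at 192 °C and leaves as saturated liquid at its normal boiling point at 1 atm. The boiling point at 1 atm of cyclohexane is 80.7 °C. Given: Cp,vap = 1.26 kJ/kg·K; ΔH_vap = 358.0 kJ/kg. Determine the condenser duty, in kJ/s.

Q_c = 845 kJ/s

vapour 192→80.7 °C: -140.24 kJ/kg
condensation at 80.7 °C: -358 kJ/kg
Δh = -140.24 + -358 = -498.24 kJ/kg
Q = ṁ·Δh = 101.8 kg/min × -498.24 kJ/kg = -50721 kJ/min
|Q| = 845.34 kW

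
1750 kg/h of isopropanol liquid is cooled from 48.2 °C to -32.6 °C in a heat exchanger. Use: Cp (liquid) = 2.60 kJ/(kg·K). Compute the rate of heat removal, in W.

Q = ṁ·Cp·ΔT = 1750 × 2.60 × (-32.6 − 48.2) = -367640 kJ/h
Converting: 367640 / 3600 s = 102.12 kW
Cooling duty = 102120 W

Q_c = 102000 W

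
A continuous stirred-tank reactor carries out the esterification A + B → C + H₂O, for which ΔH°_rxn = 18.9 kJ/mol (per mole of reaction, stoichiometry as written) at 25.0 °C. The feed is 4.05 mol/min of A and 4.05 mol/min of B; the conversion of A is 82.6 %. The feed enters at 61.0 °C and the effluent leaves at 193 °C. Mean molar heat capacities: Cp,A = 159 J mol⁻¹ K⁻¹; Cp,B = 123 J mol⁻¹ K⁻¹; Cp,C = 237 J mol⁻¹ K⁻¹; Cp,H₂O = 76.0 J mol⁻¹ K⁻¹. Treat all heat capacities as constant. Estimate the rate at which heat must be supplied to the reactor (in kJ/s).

Extent of reaction ξ = 0.826 × 4.05 = 3.3453 mol/min
Reaction term: ξ·ΔH°_rxn = 3.3453 × 18.9 = 63.226 kJ/min
Sensible, feed 61.0→25 °C: -41.116 kJ/min
Outlet flows (mol/min): A 0.7047, B 0.7047, C 3.3453, H₂O 3.3453
Sensible, products 25→193 °C: 209.3 kJ/min
Q = ΔH = 231.41 kJ/min = 3.8568 kW
Heat supplied = 3.8568 kJ/s

Q_in = 3.86 kJ/s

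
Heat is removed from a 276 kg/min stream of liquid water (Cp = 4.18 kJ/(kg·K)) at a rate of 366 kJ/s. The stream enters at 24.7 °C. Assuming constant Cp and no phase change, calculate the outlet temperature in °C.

Q = 366 kJ/s = 21960 kJ/min
ΔT = Q/(ṁ·Cp) = 21960/(276×4.18) = 19.035 K
T_out = 24.7 − 19.035 = 5.6653 °C

T_out = 5.67 °C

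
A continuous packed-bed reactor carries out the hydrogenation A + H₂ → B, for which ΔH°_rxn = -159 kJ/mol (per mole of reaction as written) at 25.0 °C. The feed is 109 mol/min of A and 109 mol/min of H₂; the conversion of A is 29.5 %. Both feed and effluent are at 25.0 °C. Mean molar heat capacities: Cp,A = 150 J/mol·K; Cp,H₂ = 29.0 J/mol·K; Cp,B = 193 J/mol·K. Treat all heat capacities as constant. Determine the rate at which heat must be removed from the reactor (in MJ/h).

Extent of reaction ξ = 0.295 × 109 = 32.155 mol/min
Reaction term: ξ·ΔH°_rxn = 32.155 × -159 = -5112.6 kJ/min
Q = ΔH = -5112.6 kJ/min = -85.211 kW
Heat removed = 306.76 MJ/h

Q_out = 307 MJ/h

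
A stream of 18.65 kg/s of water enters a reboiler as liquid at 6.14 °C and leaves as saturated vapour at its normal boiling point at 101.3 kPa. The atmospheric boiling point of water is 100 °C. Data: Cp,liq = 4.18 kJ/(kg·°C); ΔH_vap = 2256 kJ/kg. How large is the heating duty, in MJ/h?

liquid 6.14→100 °C: 392.33 kJ/kg
vaporisation at 100 °C: 2256 kJ/kg
Δh = 392.33 + 2256 = 2648.3 kJ/kg
Q = ṁ·Δh = 18.65 kg/s × 2648.3 kJ/kg = 49391 kJ/s
|Q| = 49391 kW = 177810 MJ/h

Q = 178000 MJ/h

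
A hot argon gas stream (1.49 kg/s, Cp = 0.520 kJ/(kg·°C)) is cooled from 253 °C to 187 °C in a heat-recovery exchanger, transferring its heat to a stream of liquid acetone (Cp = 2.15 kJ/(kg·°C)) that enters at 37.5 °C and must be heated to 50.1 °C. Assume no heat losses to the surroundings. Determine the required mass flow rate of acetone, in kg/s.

ṁ_c = 1.89 kg/s

Heat released by hot stream: Q = 1.49 × 0.520 × (253 − 187) = 51.137 kJ/s
Energy balance on cold side (adiabatic exchanger): Q = ṁ_c·Cp_c·(T_c,out − T_c,in)
ṁ_c = 51.137 / [2.15 × (50.1 − 37.5)] = 1.8877 kg/s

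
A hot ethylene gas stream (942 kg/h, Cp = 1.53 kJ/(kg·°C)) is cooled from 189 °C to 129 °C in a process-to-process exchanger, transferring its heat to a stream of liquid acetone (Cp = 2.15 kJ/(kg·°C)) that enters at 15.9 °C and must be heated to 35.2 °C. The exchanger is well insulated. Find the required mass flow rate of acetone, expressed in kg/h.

Heat released by hot stream: Q = 942 × 1.53 × (189 − 129) = 86476 kJ/h
Energy balance on cold side (adiabatic exchanger): Q = ṁ_c·Cp_c·(T_c,out − T_c,in)
ṁ_c = 86476 / [2.15 × (35.2 − 15.9)] = 2084 kg/h

ṁ_c = 2080 kg/h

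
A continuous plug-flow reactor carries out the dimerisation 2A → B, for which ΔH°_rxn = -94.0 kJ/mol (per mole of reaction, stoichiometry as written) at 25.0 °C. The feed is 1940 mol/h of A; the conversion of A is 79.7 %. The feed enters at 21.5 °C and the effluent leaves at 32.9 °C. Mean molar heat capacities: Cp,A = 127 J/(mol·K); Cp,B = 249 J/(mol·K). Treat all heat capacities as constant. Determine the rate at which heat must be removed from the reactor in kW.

Extent of reaction ξ = 0.797 × 1940 / 2 = 773.09 mol/h
Reaction term: ξ·ΔH°_rxn = 773.09 × -94.0 = -72670 kJ/h
Sensible, feed 21.5→25 °C: 862.33 kJ/h
Outlet flows (mol/h): A 393.82, B 773.09
Sensible, products 25→32.9 °C: 1915.9 kJ/h
Q = ΔH = -69892 kJ/h = -19.415 kW
Heat removed = 19.415 kW

Q_out = 19.4 kW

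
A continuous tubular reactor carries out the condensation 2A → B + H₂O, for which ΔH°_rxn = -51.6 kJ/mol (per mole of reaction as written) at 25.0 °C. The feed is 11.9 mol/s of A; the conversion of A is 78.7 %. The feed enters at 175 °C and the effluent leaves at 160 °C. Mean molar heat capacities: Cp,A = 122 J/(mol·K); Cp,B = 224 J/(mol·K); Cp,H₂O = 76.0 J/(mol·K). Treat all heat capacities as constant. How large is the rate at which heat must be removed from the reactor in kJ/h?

Q_out = 821000 kJ/h

Extent of reaction ξ = 0.787 × 11.9 / 2 = 4.6827 mol/s
Reaction term: ξ·ΔH°_rxn = 4.6827 × -51.6 = -241.62 kJ/s
Sensible, feed 175→25 °C: -217.77 kJ/s
Outlet flows (mol/s): A 2.5347, B 4.6827, H₂O 4.6827
Sensible, products 25→160 °C: 231.39 kJ/s
Q = ΔH = -228 kJ/s = -228 kW
Heat removed = 820800 kJ/h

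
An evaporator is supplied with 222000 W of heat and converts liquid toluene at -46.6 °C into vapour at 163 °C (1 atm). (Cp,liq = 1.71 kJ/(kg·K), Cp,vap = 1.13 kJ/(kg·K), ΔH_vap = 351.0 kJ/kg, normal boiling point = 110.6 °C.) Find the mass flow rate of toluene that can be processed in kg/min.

ṁ = 19.6 kg/min

Δh = 1.71×(110.6−-46.6) + 351.0 + 1.13×(163−110.6) = 679.02 kJ/kg
Q = 222000 W = 222 kJ/s = 13320 kJ/min
ṁ = Q/Δh = 13320 / 679.02 = 19.616 kg/min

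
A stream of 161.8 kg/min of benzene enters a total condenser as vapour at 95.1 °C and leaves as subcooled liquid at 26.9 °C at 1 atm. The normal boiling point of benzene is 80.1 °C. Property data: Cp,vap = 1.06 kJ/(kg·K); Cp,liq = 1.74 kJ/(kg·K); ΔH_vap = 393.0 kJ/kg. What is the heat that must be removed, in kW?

vapour 95.1→80.1 °C: -15.9 kJ/kg
condensation at 80.1 °C: -393 kJ/kg
liquid 80.1→26.9 °C: -92.568 kJ/kg
Δh = -15.9 + -393 + -92.568 = -501.47 kJ/kg
Q = ṁ·Δh = 161.8 kg/min × -501.47 kJ/kg = -81138 kJ/min
|Q| = 1352.3 kW

Q_c = 1350 kW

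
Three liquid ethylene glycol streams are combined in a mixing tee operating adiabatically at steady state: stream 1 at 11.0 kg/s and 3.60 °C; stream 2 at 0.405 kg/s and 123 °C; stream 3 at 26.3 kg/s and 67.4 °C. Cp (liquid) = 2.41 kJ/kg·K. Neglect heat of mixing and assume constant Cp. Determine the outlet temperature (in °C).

T_out = 49.4 °C

Energy balance with Q = 0: Σ ṁᵢCp,ᵢ(T_out − Tᵢ) = 0
T_out = Σ ṁᵢCp,ᵢTᵢ / Σ ṁᵢCp,ᵢ
      = 4487.5 / 90.869 = 49.384 °C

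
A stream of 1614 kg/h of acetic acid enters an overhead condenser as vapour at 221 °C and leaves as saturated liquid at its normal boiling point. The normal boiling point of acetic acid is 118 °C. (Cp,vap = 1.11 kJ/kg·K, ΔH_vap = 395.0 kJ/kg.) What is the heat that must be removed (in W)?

vapour 221→118 °C: -114.33 kJ/kg
condensation at 118 °C: -395 kJ/kg
Δh = -114.33 + -395 = -509.33 kJ/kg
Q = ṁ·Δh = 1614 kg/h × -509.33 kJ/kg = -822060 kJ/h
|Q| = 228.35 kW = 228350 W

Q_c = 228000 W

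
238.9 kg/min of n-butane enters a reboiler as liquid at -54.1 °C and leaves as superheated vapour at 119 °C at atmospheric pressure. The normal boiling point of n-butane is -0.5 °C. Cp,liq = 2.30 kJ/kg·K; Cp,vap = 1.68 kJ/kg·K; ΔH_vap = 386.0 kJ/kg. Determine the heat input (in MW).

Q = 2.83 MW

liquid -54.1→-0.5 °C: 123.28 kJ/kg
vaporisation at -0.5 °C: 386 kJ/kg
vapour -0.5→119 °C: 200.76 kJ/kg
Δh = 123.28 + 386 + 200.76 = 710.04 kJ/kg
Q = ṁ·Δh = 238.9 kg/min × 710.04 kJ/kg = 169630 kJ/min
|Q| = 2827.1 kW = 2.8271 MW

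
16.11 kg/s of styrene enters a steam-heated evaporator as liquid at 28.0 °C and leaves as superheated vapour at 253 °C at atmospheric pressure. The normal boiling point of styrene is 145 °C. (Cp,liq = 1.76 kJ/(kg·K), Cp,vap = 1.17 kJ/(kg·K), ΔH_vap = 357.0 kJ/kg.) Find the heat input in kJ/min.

liquid 28.0→145 °C: 205.92 kJ/kg
vaporisation at 145 °C: 357 kJ/kg
vapour 145→253 °C: 126.36 kJ/kg
Δh = 205.92 + 357 + 126.36 = 689.28 kJ/kg
Q = ṁ·Δh = 16.11 kg/s × 689.28 kJ/kg = 11104 kJ/s
|Q| = 11104 kW = 666260 kJ/min

Q = 666000 kJ/min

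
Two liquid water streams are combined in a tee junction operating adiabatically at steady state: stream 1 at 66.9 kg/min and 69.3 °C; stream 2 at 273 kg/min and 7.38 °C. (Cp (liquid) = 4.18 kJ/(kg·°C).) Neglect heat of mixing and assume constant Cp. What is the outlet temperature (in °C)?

Adiabatic, steady state ⇒ Σ ṁᵢCp,ᵢ(T_out − Tᵢ) = 0
Σ ṁᵢCp,ᵢTᵢ = 66.9×4.18×69.3 + 273×4.18×7.38 = 27801
Σ ṁᵢCp,ᵢ = 66.9×4.18 + 273×4.18 = 1420.8
T_out = 27801 / 1420.8 = 19.567 °C

T_out = 19.6 °C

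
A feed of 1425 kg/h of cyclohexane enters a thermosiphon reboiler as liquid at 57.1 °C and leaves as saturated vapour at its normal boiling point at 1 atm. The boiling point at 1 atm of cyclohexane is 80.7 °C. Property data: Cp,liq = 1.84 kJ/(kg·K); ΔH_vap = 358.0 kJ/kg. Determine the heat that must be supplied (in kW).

Q = 159 kW

liquid 57.1→80.7 °C: 43.424 kJ/kg
vaporisation at 80.7 °C: 358 kJ/kg
Δh = 43.424 + 358 = 401.42 kJ/kg
Q = ṁ·Δh = 1425 kg/h × 401.42 kJ/kg = 572030 kJ/h
|Q| = 158.9 kW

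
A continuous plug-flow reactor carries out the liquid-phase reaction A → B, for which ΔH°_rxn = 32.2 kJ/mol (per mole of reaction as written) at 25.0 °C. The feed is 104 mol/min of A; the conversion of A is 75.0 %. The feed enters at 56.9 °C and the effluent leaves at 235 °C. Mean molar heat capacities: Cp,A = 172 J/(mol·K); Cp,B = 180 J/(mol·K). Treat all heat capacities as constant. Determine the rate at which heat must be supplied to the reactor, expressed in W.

Q_in = 97100 W

Extent of reaction ξ = 0.750 × 104 = 78 mol/min
Reaction term: ξ·ΔH°_rxn = 78 × 32.2 = 2511.6 kJ/min
Sensible, feed 56.9→25 °C: -570.63 kJ/min
Outlet flows (mol/min): A 26, B 78
Sensible, products 25→235 °C: 3887.5 kJ/min
Q = ΔH = 5828.5 kJ/min = 97.142 kW
Heat supplied = 97142 W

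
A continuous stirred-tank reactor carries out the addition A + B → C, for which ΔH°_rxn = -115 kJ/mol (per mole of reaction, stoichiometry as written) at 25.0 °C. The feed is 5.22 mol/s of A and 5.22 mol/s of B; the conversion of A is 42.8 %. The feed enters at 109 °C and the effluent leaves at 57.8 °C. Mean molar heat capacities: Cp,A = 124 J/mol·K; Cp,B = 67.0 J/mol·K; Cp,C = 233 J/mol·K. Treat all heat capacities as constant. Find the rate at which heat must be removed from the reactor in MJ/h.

Q_out = 1100 MJ/h

Extent of reaction ξ = 0.428 × 5.22 = 2.2342 mol/s
Reaction term: ξ·ΔH°_rxn = 2.2342 × -115 = -256.93 kJ/s
Sensible, feed 109→25 °C: -83.75 kJ/s
Outlet flows (mol/s): A 2.9858, B 2.9858, C 2.2342
Sensible, products 25→57.8 °C: 35.78 kJ/s
Q = ΔH = -304.9 kJ/s = -304.9 kW
Heat removed = 1097.6 MJ/h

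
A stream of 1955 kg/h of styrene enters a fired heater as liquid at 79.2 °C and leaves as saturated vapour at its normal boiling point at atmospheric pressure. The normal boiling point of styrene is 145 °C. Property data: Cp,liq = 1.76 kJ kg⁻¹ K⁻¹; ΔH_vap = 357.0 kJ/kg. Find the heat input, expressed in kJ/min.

Q = 15400 kJ/min

liquid 79.2→145 °C: 115.81 kJ/kg
vaporisation at 145 °C: 357 kJ/kg
Δh = 115.81 + 357 = 472.81 kJ/kg
Q = ṁ·Δh = 1955 kg/h × 472.81 kJ/kg = 924340 kJ/h
|Q| = 256.76 kW = 15406 kJ/min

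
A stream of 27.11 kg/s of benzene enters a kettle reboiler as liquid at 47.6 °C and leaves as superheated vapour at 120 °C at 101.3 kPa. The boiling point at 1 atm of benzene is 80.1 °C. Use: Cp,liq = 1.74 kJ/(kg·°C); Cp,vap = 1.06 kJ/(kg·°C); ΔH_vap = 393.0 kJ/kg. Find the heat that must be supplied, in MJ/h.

Q = 48000 MJ/h

liquid 47.6→80.1 °C: 56.55 kJ/kg
vaporisation at 80.1 °C: 393 kJ/kg
vapour 80.1→120 °C: 42.294 kJ/kg
Δh = 56.55 + 393 + 42.294 = 491.84 kJ/kg
Q = ṁ·Δh = 27.11 kg/s × 491.84 kJ/kg = 13334 kJ/s
|Q| = 13334 kW = 48002 MJ/h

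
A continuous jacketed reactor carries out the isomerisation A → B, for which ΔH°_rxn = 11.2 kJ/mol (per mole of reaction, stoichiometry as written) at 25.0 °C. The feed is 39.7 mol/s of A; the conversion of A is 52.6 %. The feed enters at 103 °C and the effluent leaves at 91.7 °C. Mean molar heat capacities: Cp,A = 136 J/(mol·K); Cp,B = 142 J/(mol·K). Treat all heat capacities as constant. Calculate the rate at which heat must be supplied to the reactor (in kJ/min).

Extent of reaction ξ = 0.526 × 39.7 = 20.882 mol/s
Reaction term: ξ·ΔH°_rxn = 20.882 × 11.2 = 233.88 kJ/s
Sensible, feed 103→25 °C: -421.14 kJ/s
Outlet flows (mol/s): A 18.818, B 20.882
Sensible, products 25→91.7 °C: 368.48 kJ/s
Q = ΔH = 181.23 kJ/s = 181.23 kW
Heat supplied = 10874 kJ/min

Q_in = 10900 kJ/min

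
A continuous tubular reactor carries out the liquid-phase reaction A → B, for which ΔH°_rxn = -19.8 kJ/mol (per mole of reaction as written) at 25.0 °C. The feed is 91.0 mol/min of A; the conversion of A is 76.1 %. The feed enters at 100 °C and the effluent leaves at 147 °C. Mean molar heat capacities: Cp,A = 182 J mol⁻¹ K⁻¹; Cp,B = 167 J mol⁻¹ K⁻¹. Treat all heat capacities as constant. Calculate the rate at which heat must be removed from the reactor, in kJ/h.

Extent of reaction ξ = 0.761 × 91.0 = 69.251 mol/min
Reaction term: ξ·ΔH°_rxn = 69.251 × -19.8 = -1371.2 kJ/min
Sensible, feed 100→25 °C: -1242.2 kJ/min
Outlet flows (mol/min): A 21.749, B 69.251
Sensible, products 25→147 °C: 1893.8 kJ/min
Q = ΔH = -719.49 kJ/min = -11.991 kW
Heat removed = 43169 kJ/h

Q_out = 43200 kJ/h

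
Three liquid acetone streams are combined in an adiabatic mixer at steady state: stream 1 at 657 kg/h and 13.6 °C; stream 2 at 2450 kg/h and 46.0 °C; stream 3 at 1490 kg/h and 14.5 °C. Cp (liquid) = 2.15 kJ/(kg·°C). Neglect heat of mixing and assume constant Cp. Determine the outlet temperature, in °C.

Energy balance with Q = 0: Σ ṁᵢCp,ᵢ(T_out − Tᵢ) = 0
T_out = Σ ṁᵢCp,ᵢTᵢ / Σ ṁᵢCp,ᵢ
      = 307970 / 9883.5 = 31.159 °C

T_out = 31.2 °C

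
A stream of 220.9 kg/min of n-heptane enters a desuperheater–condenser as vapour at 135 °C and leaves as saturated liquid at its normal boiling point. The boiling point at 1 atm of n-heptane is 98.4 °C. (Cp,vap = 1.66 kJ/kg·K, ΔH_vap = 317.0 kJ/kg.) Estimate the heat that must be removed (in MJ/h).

Q_c = 5010 MJ/h

vapour 135→98.4 °C: -60.756 kJ/kg
condensation at 98.4 °C: -317 kJ/kg
Δh = -60.756 + -317 = -377.76 kJ/kg
Q = ṁ·Δh = 220.9 kg/min × -377.76 kJ/kg = -83446 kJ/min
|Q| = 1390.8 kW = 5006.8 MJ/h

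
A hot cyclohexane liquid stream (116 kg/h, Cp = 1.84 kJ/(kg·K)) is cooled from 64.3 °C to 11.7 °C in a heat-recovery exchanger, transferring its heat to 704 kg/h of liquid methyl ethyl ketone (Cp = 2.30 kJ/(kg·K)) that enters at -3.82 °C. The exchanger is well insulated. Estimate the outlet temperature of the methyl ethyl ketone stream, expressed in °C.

T_c,out = 3.11 °C

Heat released by hot stream: Q = 116 × 1.84 × (64.3 − 11.7) = 11227 kJ/h
Energy balance on cold side (adiabatic exchanger): Q = ṁ_c·Cp_c·(T_c,out − T_c,in)
T_c,out = -3.82 + 11227/(704 × 2.30) = 3.1136 °C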